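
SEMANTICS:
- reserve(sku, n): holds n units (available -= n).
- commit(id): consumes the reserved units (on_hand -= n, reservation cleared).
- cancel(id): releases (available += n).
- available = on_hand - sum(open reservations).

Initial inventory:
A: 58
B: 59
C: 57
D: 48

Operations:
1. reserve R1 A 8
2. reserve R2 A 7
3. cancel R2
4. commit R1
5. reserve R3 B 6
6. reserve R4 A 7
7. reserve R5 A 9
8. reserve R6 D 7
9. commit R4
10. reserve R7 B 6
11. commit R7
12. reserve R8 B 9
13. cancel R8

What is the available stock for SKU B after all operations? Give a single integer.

Answer: 47

Derivation:
Step 1: reserve R1 A 8 -> on_hand[A=58 B=59 C=57 D=48] avail[A=50 B=59 C=57 D=48] open={R1}
Step 2: reserve R2 A 7 -> on_hand[A=58 B=59 C=57 D=48] avail[A=43 B=59 C=57 D=48] open={R1,R2}
Step 3: cancel R2 -> on_hand[A=58 B=59 C=57 D=48] avail[A=50 B=59 C=57 D=48] open={R1}
Step 4: commit R1 -> on_hand[A=50 B=59 C=57 D=48] avail[A=50 B=59 C=57 D=48] open={}
Step 5: reserve R3 B 6 -> on_hand[A=50 B=59 C=57 D=48] avail[A=50 B=53 C=57 D=48] open={R3}
Step 6: reserve R4 A 7 -> on_hand[A=50 B=59 C=57 D=48] avail[A=43 B=53 C=57 D=48] open={R3,R4}
Step 7: reserve R5 A 9 -> on_hand[A=50 B=59 C=57 D=48] avail[A=34 B=53 C=57 D=48] open={R3,R4,R5}
Step 8: reserve R6 D 7 -> on_hand[A=50 B=59 C=57 D=48] avail[A=34 B=53 C=57 D=41] open={R3,R4,R5,R6}
Step 9: commit R4 -> on_hand[A=43 B=59 C=57 D=48] avail[A=34 B=53 C=57 D=41] open={R3,R5,R6}
Step 10: reserve R7 B 6 -> on_hand[A=43 B=59 C=57 D=48] avail[A=34 B=47 C=57 D=41] open={R3,R5,R6,R7}
Step 11: commit R7 -> on_hand[A=43 B=53 C=57 D=48] avail[A=34 B=47 C=57 D=41] open={R3,R5,R6}
Step 12: reserve R8 B 9 -> on_hand[A=43 B=53 C=57 D=48] avail[A=34 B=38 C=57 D=41] open={R3,R5,R6,R8}
Step 13: cancel R8 -> on_hand[A=43 B=53 C=57 D=48] avail[A=34 B=47 C=57 D=41] open={R3,R5,R6}
Final available[B] = 47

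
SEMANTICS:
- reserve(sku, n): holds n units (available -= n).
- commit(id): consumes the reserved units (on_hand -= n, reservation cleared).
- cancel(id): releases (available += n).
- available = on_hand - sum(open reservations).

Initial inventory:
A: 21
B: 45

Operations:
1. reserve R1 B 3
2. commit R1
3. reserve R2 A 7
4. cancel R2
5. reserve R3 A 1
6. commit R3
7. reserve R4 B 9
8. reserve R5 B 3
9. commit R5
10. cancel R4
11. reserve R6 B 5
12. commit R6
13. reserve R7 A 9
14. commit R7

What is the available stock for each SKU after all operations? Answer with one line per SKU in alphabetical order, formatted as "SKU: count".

Step 1: reserve R1 B 3 -> on_hand[A=21 B=45] avail[A=21 B=42] open={R1}
Step 2: commit R1 -> on_hand[A=21 B=42] avail[A=21 B=42] open={}
Step 3: reserve R2 A 7 -> on_hand[A=21 B=42] avail[A=14 B=42] open={R2}
Step 4: cancel R2 -> on_hand[A=21 B=42] avail[A=21 B=42] open={}
Step 5: reserve R3 A 1 -> on_hand[A=21 B=42] avail[A=20 B=42] open={R3}
Step 6: commit R3 -> on_hand[A=20 B=42] avail[A=20 B=42] open={}
Step 7: reserve R4 B 9 -> on_hand[A=20 B=42] avail[A=20 B=33] open={R4}
Step 8: reserve R5 B 3 -> on_hand[A=20 B=42] avail[A=20 B=30] open={R4,R5}
Step 9: commit R5 -> on_hand[A=20 B=39] avail[A=20 B=30] open={R4}
Step 10: cancel R4 -> on_hand[A=20 B=39] avail[A=20 B=39] open={}
Step 11: reserve R6 B 5 -> on_hand[A=20 B=39] avail[A=20 B=34] open={R6}
Step 12: commit R6 -> on_hand[A=20 B=34] avail[A=20 B=34] open={}
Step 13: reserve R7 A 9 -> on_hand[A=20 B=34] avail[A=11 B=34] open={R7}
Step 14: commit R7 -> on_hand[A=11 B=34] avail[A=11 B=34] open={}

Answer: A: 11
B: 34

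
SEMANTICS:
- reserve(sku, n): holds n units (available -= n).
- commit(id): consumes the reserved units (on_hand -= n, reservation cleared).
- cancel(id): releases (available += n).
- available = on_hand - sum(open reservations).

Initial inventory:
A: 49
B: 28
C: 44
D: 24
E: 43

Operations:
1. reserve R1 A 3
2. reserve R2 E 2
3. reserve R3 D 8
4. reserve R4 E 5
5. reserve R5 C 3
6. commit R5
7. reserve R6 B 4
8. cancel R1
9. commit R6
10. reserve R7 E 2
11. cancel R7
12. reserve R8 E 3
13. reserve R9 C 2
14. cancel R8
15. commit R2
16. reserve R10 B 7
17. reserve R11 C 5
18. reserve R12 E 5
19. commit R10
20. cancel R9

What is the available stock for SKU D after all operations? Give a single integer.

Step 1: reserve R1 A 3 -> on_hand[A=49 B=28 C=44 D=24 E=43] avail[A=46 B=28 C=44 D=24 E=43] open={R1}
Step 2: reserve R2 E 2 -> on_hand[A=49 B=28 C=44 D=24 E=43] avail[A=46 B=28 C=44 D=24 E=41] open={R1,R2}
Step 3: reserve R3 D 8 -> on_hand[A=49 B=28 C=44 D=24 E=43] avail[A=46 B=28 C=44 D=16 E=41] open={R1,R2,R3}
Step 4: reserve R4 E 5 -> on_hand[A=49 B=28 C=44 D=24 E=43] avail[A=46 B=28 C=44 D=16 E=36] open={R1,R2,R3,R4}
Step 5: reserve R5 C 3 -> on_hand[A=49 B=28 C=44 D=24 E=43] avail[A=46 B=28 C=41 D=16 E=36] open={R1,R2,R3,R4,R5}
Step 6: commit R5 -> on_hand[A=49 B=28 C=41 D=24 E=43] avail[A=46 B=28 C=41 D=16 E=36] open={R1,R2,R3,R4}
Step 7: reserve R6 B 4 -> on_hand[A=49 B=28 C=41 D=24 E=43] avail[A=46 B=24 C=41 D=16 E=36] open={R1,R2,R3,R4,R6}
Step 8: cancel R1 -> on_hand[A=49 B=28 C=41 D=24 E=43] avail[A=49 B=24 C=41 D=16 E=36] open={R2,R3,R4,R6}
Step 9: commit R6 -> on_hand[A=49 B=24 C=41 D=24 E=43] avail[A=49 B=24 C=41 D=16 E=36] open={R2,R3,R4}
Step 10: reserve R7 E 2 -> on_hand[A=49 B=24 C=41 D=24 E=43] avail[A=49 B=24 C=41 D=16 E=34] open={R2,R3,R4,R7}
Step 11: cancel R7 -> on_hand[A=49 B=24 C=41 D=24 E=43] avail[A=49 B=24 C=41 D=16 E=36] open={R2,R3,R4}
Step 12: reserve R8 E 3 -> on_hand[A=49 B=24 C=41 D=24 E=43] avail[A=49 B=24 C=41 D=16 E=33] open={R2,R3,R4,R8}
Step 13: reserve R9 C 2 -> on_hand[A=49 B=24 C=41 D=24 E=43] avail[A=49 B=24 C=39 D=16 E=33] open={R2,R3,R4,R8,R9}
Step 14: cancel R8 -> on_hand[A=49 B=24 C=41 D=24 E=43] avail[A=49 B=24 C=39 D=16 E=36] open={R2,R3,R4,R9}
Step 15: commit R2 -> on_hand[A=49 B=24 C=41 D=24 E=41] avail[A=49 B=24 C=39 D=16 E=36] open={R3,R4,R9}
Step 16: reserve R10 B 7 -> on_hand[A=49 B=24 C=41 D=24 E=41] avail[A=49 B=17 C=39 D=16 E=36] open={R10,R3,R4,R9}
Step 17: reserve R11 C 5 -> on_hand[A=49 B=24 C=41 D=24 E=41] avail[A=49 B=17 C=34 D=16 E=36] open={R10,R11,R3,R4,R9}
Step 18: reserve R12 E 5 -> on_hand[A=49 B=24 C=41 D=24 E=41] avail[A=49 B=17 C=34 D=16 E=31] open={R10,R11,R12,R3,R4,R9}
Step 19: commit R10 -> on_hand[A=49 B=17 C=41 D=24 E=41] avail[A=49 B=17 C=34 D=16 E=31] open={R11,R12,R3,R4,R9}
Step 20: cancel R9 -> on_hand[A=49 B=17 C=41 D=24 E=41] avail[A=49 B=17 C=36 D=16 E=31] open={R11,R12,R3,R4}
Final available[D] = 16

Answer: 16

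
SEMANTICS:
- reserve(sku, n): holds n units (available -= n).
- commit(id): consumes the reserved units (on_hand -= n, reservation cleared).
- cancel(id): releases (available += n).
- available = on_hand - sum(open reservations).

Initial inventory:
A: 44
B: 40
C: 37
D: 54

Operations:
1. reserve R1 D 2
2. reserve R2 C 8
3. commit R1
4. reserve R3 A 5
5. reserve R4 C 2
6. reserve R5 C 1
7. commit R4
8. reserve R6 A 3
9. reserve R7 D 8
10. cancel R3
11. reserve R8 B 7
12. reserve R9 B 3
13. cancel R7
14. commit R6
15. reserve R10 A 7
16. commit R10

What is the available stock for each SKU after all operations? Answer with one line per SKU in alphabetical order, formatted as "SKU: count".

Step 1: reserve R1 D 2 -> on_hand[A=44 B=40 C=37 D=54] avail[A=44 B=40 C=37 D=52] open={R1}
Step 2: reserve R2 C 8 -> on_hand[A=44 B=40 C=37 D=54] avail[A=44 B=40 C=29 D=52] open={R1,R2}
Step 3: commit R1 -> on_hand[A=44 B=40 C=37 D=52] avail[A=44 B=40 C=29 D=52] open={R2}
Step 4: reserve R3 A 5 -> on_hand[A=44 B=40 C=37 D=52] avail[A=39 B=40 C=29 D=52] open={R2,R3}
Step 5: reserve R4 C 2 -> on_hand[A=44 B=40 C=37 D=52] avail[A=39 B=40 C=27 D=52] open={R2,R3,R4}
Step 6: reserve R5 C 1 -> on_hand[A=44 B=40 C=37 D=52] avail[A=39 B=40 C=26 D=52] open={R2,R3,R4,R5}
Step 7: commit R4 -> on_hand[A=44 B=40 C=35 D=52] avail[A=39 B=40 C=26 D=52] open={R2,R3,R5}
Step 8: reserve R6 A 3 -> on_hand[A=44 B=40 C=35 D=52] avail[A=36 B=40 C=26 D=52] open={R2,R3,R5,R6}
Step 9: reserve R7 D 8 -> on_hand[A=44 B=40 C=35 D=52] avail[A=36 B=40 C=26 D=44] open={R2,R3,R5,R6,R7}
Step 10: cancel R3 -> on_hand[A=44 B=40 C=35 D=52] avail[A=41 B=40 C=26 D=44] open={R2,R5,R6,R7}
Step 11: reserve R8 B 7 -> on_hand[A=44 B=40 C=35 D=52] avail[A=41 B=33 C=26 D=44] open={R2,R5,R6,R7,R8}
Step 12: reserve R9 B 3 -> on_hand[A=44 B=40 C=35 D=52] avail[A=41 B=30 C=26 D=44] open={R2,R5,R6,R7,R8,R9}
Step 13: cancel R7 -> on_hand[A=44 B=40 C=35 D=52] avail[A=41 B=30 C=26 D=52] open={R2,R5,R6,R8,R9}
Step 14: commit R6 -> on_hand[A=41 B=40 C=35 D=52] avail[A=41 B=30 C=26 D=52] open={R2,R5,R8,R9}
Step 15: reserve R10 A 7 -> on_hand[A=41 B=40 C=35 D=52] avail[A=34 B=30 C=26 D=52] open={R10,R2,R5,R8,R9}
Step 16: commit R10 -> on_hand[A=34 B=40 C=35 D=52] avail[A=34 B=30 C=26 D=52] open={R2,R5,R8,R9}

Answer: A: 34
B: 30
C: 26
D: 52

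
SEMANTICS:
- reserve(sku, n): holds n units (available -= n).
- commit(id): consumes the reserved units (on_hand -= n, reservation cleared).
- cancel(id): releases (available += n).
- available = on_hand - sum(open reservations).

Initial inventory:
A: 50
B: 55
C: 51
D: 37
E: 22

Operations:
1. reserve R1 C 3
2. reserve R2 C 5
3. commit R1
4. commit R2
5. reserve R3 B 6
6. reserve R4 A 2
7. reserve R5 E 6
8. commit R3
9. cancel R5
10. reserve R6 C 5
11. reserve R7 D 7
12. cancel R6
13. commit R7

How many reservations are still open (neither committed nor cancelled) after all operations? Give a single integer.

Step 1: reserve R1 C 3 -> on_hand[A=50 B=55 C=51 D=37 E=22] avail[A=50 B=55 C=48 D=37 E=22] open={R1}
Step 2: reserve R2 C 5 -> on_hand[A=50 B=55 C=51 D=37 E=22] avail[A=50 B=55 C=43 D=37 E=22] open={R1,R2}
Step 3: commit R1 -> on_hand[A=50 B=55 C=48 D=37 E=22] avail[A=50 B=55 C=43 D=37 E=22] open={R2}
Step 4: commit R2 -> on_hand[A=50 B=55 C=43 D=37 E=22] avail[A=50 B=55 C=43 D=37 E=22] open={}
Step 5: reserve R3 B 6 -> on_hand[A=50 B=55 C=43 D=37 E=22] avail[A=50 B=49 C=43 D=37 E=22] open={R3}
Step 6: reserve R4 A 2 -> on_hand[A=50 B=55 C=43 D=37 E=22] avail[A=48 B=49 C=43 D=37 E=22] open={R3,R4}
Step 7: reserve R5 E 6 -> on_hand[A=50 B=55 C=43 D=37 E=22] avail[A=48 B=49 C=43 D=37 E=16] open={R3,R4,R5}
Step 8: commit R3 -> on_hand[A=50 B=49 C=43 D=37 E=22] avail[A=48 B=49 C=43 D=37 E=16] open={R4,R5}
Step 9: cancel R5 -> on_hand[A=50 B=49 C=43 D=37 E=22] avail[A=48 B=49 C=43 D=37 E=22] open={R4}
Step 10: reserve R6 C 5 -> on_hand[A=50 B=49 C=43 D=37 E=22] avail[A=48 B=49 C=38 D=37 E=22] open={R4,R6}
Step 11: reserve R7 D 7 -> on_hand[A=50 B=49 C=43 D=37 E=22] avail[A=48 B=49 C=38 D=30 E=22] open={R4,R6,R7}
Step 12: cancel R6 -> on_hand[A=50 B=49 C=43 D=37 E=22] avail[A=48 B=49 C=43 D=30 E=22] open={R4,R7}
Step 13: commit R7 -> on_hand[A=50 B=49 C=43 D=30 E=22] avail[A=48 B=49 C=43 D=30 E=22] open={R4}
Open reservations: ['R4'] -> 1

Answer: 1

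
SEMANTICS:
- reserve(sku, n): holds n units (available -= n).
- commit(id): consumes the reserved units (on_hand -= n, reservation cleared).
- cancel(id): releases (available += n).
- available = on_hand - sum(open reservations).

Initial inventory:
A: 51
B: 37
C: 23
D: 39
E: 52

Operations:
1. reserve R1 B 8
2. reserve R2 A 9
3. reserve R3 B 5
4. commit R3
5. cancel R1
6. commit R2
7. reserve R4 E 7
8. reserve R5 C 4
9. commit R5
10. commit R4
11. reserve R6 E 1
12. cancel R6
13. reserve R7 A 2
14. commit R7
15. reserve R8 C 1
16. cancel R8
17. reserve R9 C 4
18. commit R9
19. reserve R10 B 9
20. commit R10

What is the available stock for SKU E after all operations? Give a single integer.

Answer: 45

Derivation:
Step 1: reserve R1 B 8 -> on_hand[A=51 B=37 C=23 D=39 E=52] avail[A=51 B=29 C=23 D=39 E=52] open={R1}
Step 2: reserve R2 A 9 -> on_hand[A=51 B=37 C=23 D=39 E=52] avail[A=42 B=29 C=23 D=39 E=52] open={R1,R2}
Step 3: reserve R3 B 5 -> on_hand[A=51 B=37 C=23 D=39 E=52] avail[A=42 B=24 C=23 D=39 E=52] open={R1,R2,R3}
Step 4: commit R3 -> on_hand[A=51 B=32 C=23 D=39 E=52] avail[A=42 B=24 C=23 D=39 E=52] open={R1,R2}
Step 5: cancel R1 -> on_hand[A=51 B=32 C=23 D=39 E=52] avail[A=42 B=32 C=23 D=39 E=52] open={R2}
Step 6: commit R2 -> on_hand[A=42 B=32 C=23 D=39 E=52] avail[A=42 B=32 C=23 D=39 E=52] open={}
Step 7: reserve R4 E 7 -> on_hand[A=42 B=32 C=23 D=39 E=52] avail[A=42 B=32 C=23 D=39 E=45] open={R4}
Step 8: reserve R5 C 4 -> on_hand[A=42 B=32 C=23 D=39 E=52] avail[A=42 B=32 C=19 D=39 E=45] open={R4,R5}
Step 9: commit R5 -> on_hand[A=42 B=32 C=19 D=39 E=52] avail[A=42 B=32 C=19 D=39 E=45] open={R4}
Step 10: commit R4 -> on_hand[A=42 B=32 C=19 D=39 E=45] avail[A=42 B=32 C=19 D=39 E=45] open={}
Step 11: reserve R6 E 1 -> on_hand[A=42 B=32 C=19 D=39 E=45] avail[A=42 B=32 C=19 D=39 E=44] open={R6}
Step 12: cancel R6 -> on_hand[A=42 B=32 C=19 D=39 E=45] avail[A=42 B=32 C=19 D=39 E=45] open={}
Step 13: reserve R7 A 2 -> on_hand[A=42 B=32 C=19 D=39 E=45] avail[A=40 B=32 C=19 D=39 E=45] open={R7}
Step 14: commit R7 -> on_hand[A=40 B=32 C=19 D=39 E=45] avail[A=40 B=32 C=19 D=39 E=45] open={}
Step 15: reserve R8 C 1 -> on_hand[A=40 B=32 C=19 D=39 E=45] avail[A=40 B=32 C=18 D=39 E=45] open={R8}
Step 16: cancel R8 -> on_hand[A=40 B=32 C=19 D=39 E=45] avail[A=40 B=32 C=19 D=39 E=45] open={}
Step 17: reserve R9 C 4 -> on_hand[A=40 B=32 C=19 D=39 E=45] avail[A=40 B=32 C=15 D=39 E=45] open={R9}
Step 18: commit R9 -> on_hand[A=40 B=32 C=15 D=39 E=45] avail[A=40 B=32 C=15 D=39 E=45] open={}
Step 19: reserve R10 B 9 -> on_hand[A=40 B=32 C=15 D=39 E=45] avail[A=40 B=23 C=15 D=39 E=45] open={R10}
Step 20: commit R10 -> on_hand[A=40 B=23 C=15 D=39 E=45] avail[A=40 B=23 C=15 D=39 E=45] open={}
Final available[E] = 45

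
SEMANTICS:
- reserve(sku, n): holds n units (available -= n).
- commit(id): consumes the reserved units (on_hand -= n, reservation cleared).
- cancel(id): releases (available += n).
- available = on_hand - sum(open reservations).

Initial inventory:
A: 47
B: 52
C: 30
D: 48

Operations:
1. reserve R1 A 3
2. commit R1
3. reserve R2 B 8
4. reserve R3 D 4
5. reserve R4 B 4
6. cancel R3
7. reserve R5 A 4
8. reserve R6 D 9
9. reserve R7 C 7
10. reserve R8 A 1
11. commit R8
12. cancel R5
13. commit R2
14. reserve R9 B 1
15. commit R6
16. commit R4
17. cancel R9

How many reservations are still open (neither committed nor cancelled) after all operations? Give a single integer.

Answer: 1

Derivation:
Step 1: reserve R1 A 3 -> on_hand[A=47 B=52 C=30 D=48] avail[A=44 B=52 C=30 D=48] open={R1}
Step 2: commit R1 -> on_hand[A=44 B=52 C=30 D=48] avail[A=44 B=52 C=30 D=48] open={}
Step 3: reserve R2 B 8 -> on_hand[A=44 B=52 C=30 D=48] avail[A=44 B=44 C=30 D=48] open={R2}
Step 4: reserve R3 D 4 -> on_hand[A=44 B=52 C=30 D=48] avail[A=44 B=44 C=30 D=44] open={R2,R3}
Step 5: reserve R4 B 4 -> on_hand[A=44 B=52 C=30 D=48] avail[A=44 B=40 C=30 D=44] open={R2,R3,R4}
Step 6: cancel R3 -> on_hand[A=44 B=52 C=30 D=48] avail[A=44 B=40 C=30 D=48] open={R2,R4}
Step 7: reserve R5 A 4 -> on_hand[A=44 B=52 C=30 D=48] avail[A=40 B=40 C=30 D=48] open={R2,R4,R5}
Step 8: reserve R6 D 9 -> on_hand[A=44 B=52 C=30 D=48] avail[A=40 B=40 C=30 D=39] open={R2,R4,R5,R6}
Step 9: reserve R7 C 7 -> on_hand[A=44 B=52 C=30 D=48] avail[A=40 B=40 C=23 D=39] open={R2,R4,R5,R6,R7}
Step 10: reserve R8 A 1 -> on_hand[A=44 B=52 C=30 D=48] avail[A=39 B=40 C=23 D=39] open={R2,R4,R5,R6,R7,R8}
Step 11: commit R8 -> on_hand[A=43 B=52 C=30 D=48] avail[A=39 B=40 C=23 D=39] open={R2,R4,R5,R6,R7}
Step 12: cancel R5 -> on_hand[A=43 B=52 C=30 D=48] avail[A=43 B=40 C=23 D=39] open={R2,R4,R6,R7}
Step 13: commit R2 -> on_hand[A=43 B=44 C=30 D=48] avail[A=43 B=40 C=23 D=39] open={R4,R6,R7}
Step 14: reserve R9 B 1 -> on_hand[A=43 B=44 C=30 D=48] avail[A=43 B=39 C=23 D=39] open={R4,R6,R7,R9}
Step 15: commit R6 -> on_hand[A=43 B=44 C=30 D=39] avail[A=43 B=39 C=23 D=39] open={R4,R7,R9}
Step 16: commit R4 -> on_hand[A=43 B=40 C=30 D=39] avail[A=43 B=39 C=23 D=39] open={R7,R9}
Step 17: cancel R9 -> on_hand[A=43 B=40 C=30 D=39] avail[A=43 B=40 C=23 D=39] open={R7}
Open reservations: ['R7'] -> 1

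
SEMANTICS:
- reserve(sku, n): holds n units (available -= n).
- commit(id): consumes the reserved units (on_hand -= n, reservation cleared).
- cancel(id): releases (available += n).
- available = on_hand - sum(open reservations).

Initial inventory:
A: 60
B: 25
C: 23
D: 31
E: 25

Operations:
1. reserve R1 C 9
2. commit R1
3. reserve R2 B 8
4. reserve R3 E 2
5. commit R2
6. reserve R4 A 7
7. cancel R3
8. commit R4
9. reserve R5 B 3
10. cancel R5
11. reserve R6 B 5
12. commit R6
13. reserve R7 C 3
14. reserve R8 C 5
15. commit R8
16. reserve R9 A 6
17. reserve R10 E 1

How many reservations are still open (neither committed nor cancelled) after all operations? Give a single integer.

Answer: 3

Derivation:
Step 1: reserve R1 C 9 -> on_hand[A=60 B=25 C=23 D=31 E=25] avail[A=60 B=25 C=14 D=31 E=25] open={R1}
Step 2: commit R1 -> on_hand[A=60 B=25 C=14 D=31 E=25] avail[A=60 B=25 C=14 D=31 E=25] open={}
Step 3: reserve R2 B 8 -> on_hand[A=60 B=25 C=14 D=31 E=25] avail[A=60 B=17 C=14 D=31 E=25] open={R2}
Step 4: reserve R3 E 2 -> on_hand[A=60 B=25 C=14 D=31 E=25] avail[A=60 B=17 C=14 D=31 E=23] open={R2,R3}
Step 5: commit R2 -> on_hand[A=60 B=17 C=14 D=31 E=25] avail[A=60 B=17 C=14 D=31 E=23] open={R3}
Step 6: reserve R4 A 7 -> on_hand[A=60 B=17 C=14 D=31 E=25] avail[A=53 B=17 C=14 D=31 E=23] open={R3,R4}
Step 7: cancel R3 -> on_hand[A=60 B=17 C=14 D=31 E=25] avail[A=53 B=17 C=14 D=31 E=25] open={R4}
Step 8: commit R4 -> on_hand[A=53 B=17 C=14 D=31 E=25] avail[A=53 B=17 C=14 D=31 E=25] open={}
Step 9: reserve R5 B 3 -> on_hand[A=53 B=17 C=14 D=31 E=25] avail[A=53 B=14 C=14 D=31 E=25] open={R5}
Step 10: cancel R5 -> on_hand[A=53 B=17 C=14 D=31 E=25] avail[A=53 B=17 C=14 D=31 E=25] open={}
Step 11: reserve R6 B 5 -> on_hand[A=53 B=17 C=14 D=31 E=25] avail[A=53 B=12 C=14 D=31 E=25] open={R6}
Step 12: commit R6 -> on_hand[A=53 B=12 C=14 D=31 E=25] avail[A=53 B=12 C=14 D=31 E=25] open={}
Step 13: reserve R7 C 3 -> on_hand[A=53 B=12 C=14 D=31 E=25] avail[A=53 B=12 C=11 D=31 E=25] open={R7}
Step 14: reserve R8 C 5 -> on_hand[A=53 B=12 C=14 D=31 E=25] avail[A=53 B=12 C=6 D=31 E=25] open={R7,R8}
Step 15: commit R8 -> on_hand[A=53 B=12 C=9 D=31 E=25] avail[A=53 B=12 C=6 D=31 E=25] open={R7}
Step 16: reserve R9 A 6 -> on_hand[A=53 B=12 C=9 D=31 E=25] avail[A=47 B=12 C=6 D=31 E=25] open={R7,R9}
Step 17: reserve R10 E 1 -> on_hand[A=53 B=12 C=9 D=31 E=25] avail[A=47 B=12 C=6 D=31 E=24] open={R10,R7,R9}
Open reservations: ['R10', 'R7', 'R9'] -> 3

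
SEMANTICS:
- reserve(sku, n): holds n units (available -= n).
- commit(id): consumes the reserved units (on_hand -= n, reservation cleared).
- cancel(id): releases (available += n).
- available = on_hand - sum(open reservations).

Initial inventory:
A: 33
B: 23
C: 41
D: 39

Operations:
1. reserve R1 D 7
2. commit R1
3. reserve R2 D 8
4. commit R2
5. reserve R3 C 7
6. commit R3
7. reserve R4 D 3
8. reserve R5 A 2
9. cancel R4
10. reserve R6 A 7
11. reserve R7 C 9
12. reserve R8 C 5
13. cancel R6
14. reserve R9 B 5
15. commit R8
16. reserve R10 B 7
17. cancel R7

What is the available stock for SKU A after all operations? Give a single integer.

Answer: 31

Derivation:
Step 1: reserve R1 D 7 -> on_hand[A=33 B=23 C=41 D=39] avail[A=33 B=23 C=41 D=32] open={R1}
Step 2: commit R1 -> on_hand[A=33 B=23 C=41 D=32] avail[A=33 B=23 C=41 D=32] open={}
Step 3: reserve R2 D 8 -> on_hand[A=33 B=23 C=41 D=32] avail[A=33 B=23 C=41 D=24] open={R2}
Step 4: commit R2 -> on_hand[A=33 B=23 C=41 D=24] avail[A=33 B=23 C=41 D=24] open={}
Step 5: reserve R3 C 7 -> on_hand[A=33 B=23 C=41 D=24] avail[A=33 B=23 C=34 D=24] open={R3}
Step 6: commit R3 -> on_hand[A=33 B=23 C=34 D=24] avail[A=33 B=23 C=34 D=24] open={}
Step 7: reserve R4 D 3 -> on_hand[A=33 B=23 C=34 D=24] avail[A=33 B=23 C=34 D=21] open={R4}
Step 8: reserve R5 A 2 -> on_hand[A=33 B=23 C=34 D=24] avail[A=31 B=23 C=34 D=21] open={R4,R5}
Step 9: cancel R4 -> on_hand[A=33 B=23 C=34 D=24] avail[A=31 B=23 C=34 D=24] open={R5}
Step 10: reserve R6 A 7 -> on_hand[A=33 B=23 C=34 D=24] avail[A=24 B=23 C=34 D=24] open={R5,R6}
Step 11: reserve R7 C 9 -> on_hand[A=33 B=23 C=34 D=24] avail[A=24 B=23 C=25 D=24] open={R5,R6,R7}
Step 12: reserve R8 C 5 -> on_hand[A=33 B=23 C=34 D=24] avail[A=24 B=23 C=20 D=24] open={R5,R6,R7,R8}
Step 13: cancel R6 -> on_hand[A=33 B=23 C=34 D=24] avail[A=31 B=23 C=20 D=24] open={R5,R7,R8}
Step 14: reserve R9 B 5 -> on_hand[A=33 B=23 C=34 D=24] avail[A=31 B=18 C=20 D=24] open={R5,R7,R8,R9}
Step 15: commit R8 -> on_hand[A=33 B=23 C=29 D=24] avail[A=31 B=18 C=20 D=24] open={R5,R7,R9}
Step 16: reserve R10 B 7 -> on_hand[A=33 B=23 C=29 D=24] avail[A=31 B=11 C=20 D=24] open={R10,R5,R7,R9}
Step 17: cancel R7 -> on_hand[A=33 B=23 C=29 D=24] avail[A=31 B=11 C=29 D=24] open={R10,R5,R9}
Final available[A] = 31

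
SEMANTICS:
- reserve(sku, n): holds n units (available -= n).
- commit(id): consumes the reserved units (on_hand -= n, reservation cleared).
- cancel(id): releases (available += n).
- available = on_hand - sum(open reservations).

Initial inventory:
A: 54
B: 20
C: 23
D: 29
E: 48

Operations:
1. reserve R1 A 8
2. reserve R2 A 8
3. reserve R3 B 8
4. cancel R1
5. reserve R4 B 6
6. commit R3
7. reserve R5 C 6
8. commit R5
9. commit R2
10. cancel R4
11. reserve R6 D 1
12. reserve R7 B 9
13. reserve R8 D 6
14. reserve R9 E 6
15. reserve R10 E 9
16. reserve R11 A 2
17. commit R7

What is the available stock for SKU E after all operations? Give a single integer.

Answer: 33

Derivation:
Step 1: reserve R1 A 8 -> on_hand[A=54 B=20 C=23 D=29 E=48] avail[A=46 B=20 C=23 D=29 E=48] open={R1}
Step 2: reserve R2 A 8 -> on_hand[A=54 B=20 C=23 D=29 E=48] avail[A=38 B=20 C=23 D=29 E=48] open={R1,R2}
Step 3: reserve R3 B 8 -> on_hand[A=54 B=20 C=23 D=29 E=48] avail[A=38 B=12 C=23 D=29 E=48] open={R1,R2,R3}
Step 4: cancel R1 -> on_hand[A=54 B=20 C=23 D=29 E=48] avail[A=46 B=12 C=23 D=29 E=48] open={R2,R3}
Step 5: reserve R4 B 6 -> on_hand[A=54 B=20 C=23 D=29 E=48] avail[A=46 B=6 C=23 D=29 E=48] open={R2,R3,R4}
Step 6: commit R3 -> on_hand[A=54 B=12 C=23 D=29 E=48] avail[A=46 B=6 C=23 D=29 E=48] open={R2,R4}
Step 7: reserve R5 C 6 -> on_hand[A=54 B=12 C=23 D=29 E=48] avail[A=46 B=6 C=17 D=29 E=48] open={R2,R4,R5}
Step 8: commit R5 -> on_hand[A=54 B=12 C=17 D=29 E=48] avail[A=46 B=6 C=17 D=29 E=48] open={R2,R4}
Step 9: commit R2 -> on_hand[A=46 B=12 C=17 D=29 E=48] avail[A=46 B=6 C=17 D=29 E=48] open={R4}
Step 10: cancel R4 -> on_hand[A=46 B=12 C=17 D=29 E=48] avail[A=46 B=12 C=17 D=29 E=48] open={}
Step 11: reserve R6 D 1 -> on_hand[A=46 B=12 C=17 D=29 E=48] avail[A=46 B=12 C=17 D=28 E=48] open={R6}
Step 12: reserve R7 B 9 -> on_hand[A=46 B=12 C=17 D=29 E=48] avail[A=46 B=3 C=17 D=28 E=48] open={R6,R7}
Step 13: reserve R8 D 6 -> on_hand[A=46 B=12 C=17 D=29 E=48] avail[A=46 B=3 C=17 D=22 E=48] open={R6,R7,R8}
Step 14: reserve R9 E 6 -> on_hand[A=46 B=12 C=17 D=29 E=48] avail[A=46 B=3 C=17 D=22 E=42] open={R6,R7,R8,R9}
Step 15: reserve R10 E 9 -> on_hand[A=46 B=12 C=17 D=29 E=48] avail[A=46 B=3 C=17 D=22 E=33] open={R10,R6,R7,R8,R9}
Step 16: reserve R11 A 2 -> on_hand[A=46 B=12 C=17 D=29 E=48] avail[A=44 B=3 C=17 D=22 E=33] open={R10,R11,R6,R7,R8,R9}
Step 17: commit R7 -> on_hand[A=46 B=3 C=17 D=29 E=48] avail[A=44 B=3 C=17 D=22 E=33] open={R10,R11,R6,R8,R9}
Final available[E] = 33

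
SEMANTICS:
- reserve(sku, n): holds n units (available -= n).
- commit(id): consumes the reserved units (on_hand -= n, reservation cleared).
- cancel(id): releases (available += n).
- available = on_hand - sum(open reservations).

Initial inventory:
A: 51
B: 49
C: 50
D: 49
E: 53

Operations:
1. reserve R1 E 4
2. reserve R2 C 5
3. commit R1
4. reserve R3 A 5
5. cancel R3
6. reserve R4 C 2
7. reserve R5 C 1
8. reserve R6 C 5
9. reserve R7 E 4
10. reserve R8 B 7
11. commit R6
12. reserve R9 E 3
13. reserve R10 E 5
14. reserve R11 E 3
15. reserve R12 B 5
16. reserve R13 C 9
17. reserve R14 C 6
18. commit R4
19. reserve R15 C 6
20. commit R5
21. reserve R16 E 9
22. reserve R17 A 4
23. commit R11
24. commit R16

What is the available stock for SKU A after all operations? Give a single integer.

Step 1: reserve R1 E 4 -> on_hand[A=51 B=49 C=50 D=49 E=53] avail[A=51 B=49 C=50 D=49 E=49] open={R1}
Step 2: reserve R2 C 5 -> on_hand[A=51 B=49 C=50 D=49 E=53] avail[A=51 B=49 C=45 D=49 E=49] open={R1,R2}
Step 3: commit R1 -> on_hand[A=51 B=49 C=50 D=49 E=49] avail[A=51 B=49 C=45 D=49 E=49] open={R2}
Step 4: reserve R3 A 5 -> on_hand[A=51 B=49 C=50 D=49 E=49] avail[A=46 B=49 C=45 D=49 E=49] open={R2,R3}
Step 5: cancel R3 -> on_hand[A=51 B=49 C=50 D=49 E=49] avail[A=51 B=49 C=45 D=49 E=49] open={R2}
Step 6: reserve R4 C 2 -> on_hand[A=51 B=49 C=50 D=49 E=49] avail[A=51 B=49 C=43 D=49 E=49] open={R2,R4}
Step 7: reserve R5 C 1 -> on_hand[A=51 B=49 C=50 D=49 E=49] avail[A=51 B=49 C=42 D=49 E=49] open={R2,R4,R5}
Step 8: reserve R6 C 5 -> on_hand[A=51 B=49 C=50 D=49 E=49] avail[A=51 B=49 C=37 D=49 E=49] open={R2,R4,R5,R6}
Step 9: reserve R7 E 4 -> on_hand[A=51 B=49 C=50 D=49 E=49] avail[A=51 B=49 C=37 D=49 E=45] open={R2,R4,R5,R6,R7}
Step 10: reserve R8 B 7 -> on_hand[A=51 B=49 C=50 D=49 E=49] avail[A=51 B=42 C=37 D=49 E=45] open={R2,R4,R5,R6,R7,R8}
Step 11: commit R6 -> on_hand[A=51 B=49 C=45 D=49 E=49] avail[A=51 B=42 C=37 D=49 E=45] open={R2,R4,R5,R7,R8}
Step 12: reserve R9 E 3 -> on_hand[A=51 B=49 C=45 D=49 E=49] avail[A=51 B=42 C=37 D=49 E=42] open={R2,R4,R5,R7,R8,R9}
Step 13: reserve R10 E 5 -> on_hand[A=51 B=49 C=45 D=49 E=49] avail[A=51 B=42 C=37 D=49 E=37] open={R10,R2,R4,R5,R7,R8,R9}
Step 14: reserve R11 E 3 -> on_hand[A=51 B=49 C=45 D=49 E=49] avail[A=51 B=42 C=37 D=49 E=34] open={R10,R11,R2,R4,R5,R7,R8,R9}
Step 15: reserve R12 B 5 -> on_hand[A=51 B=49 C=45 D=49 E=49] avail[A=51 B=37 C=37 D=49 E=34] open={R10,R11,R12,R2,R4,R5,R7,R8,R9}
Step 16: reserve R13 C 9 -> on_hand[A=51 B=49 C=45 D=49 E=49] avail[A=51 B=37 C=28 D=49 E=34] open={R10,R11,R12,R13,R2,R4,R5,R7,R8,R9}
Step 17: reserve R14 C 6 -> on_hand[A=51 B=49 C=45 D=49 E=49] avail[A=51 B=37 C=22 D=49 E=34] open={R10,R11,R12,R13,R14,R2,R4,R5,R7,R8,R9}
Step 18: commit R4 -> on_hand[A=51 B=49 C=43 D=49 E=49] avail[A=51 B=37 C=22 D=49 E=34] open={R10,R11,R12,R13,R14,R2,R5,R7,R8,R9}
Step 19: reserve R15 C 6 -> on_hand[A=51 B=49 C=43 D=49 E=49] avail[A=51 B=37 C=16 D=49 E=34] open={R10,R11,R12,R13,R14,R15,R2,R5,R7,R8,R9}
Step 20: commit R5 -> on_hand[A=51 B=49 C=42 D=49 E=49] avail[A=51 B=37 C=16 D=49 E=34] open={R10,R11,R12,R13,R14,R15,R2,R7,R8,R9}
Step 21: reserve R16 E 9 -> on_hand[A=51 B=49 C=42 D=49 E=49] avail[A=51 B=37 C=16 D=49 E=25] open={R10,R11,R12,R13,R14,R15,R16,R2,R7,R8,R9}
Step 22: reserve R17 A 4 -> on_hand[A=51 B=49 C=42 D=49 E=49] avail[A=47 B=37 C=16 D=49 E=25] open={R10,R11,R12,R13,R14,R15,R16,R17,R2,R7,R8,R9}
Step 23: commit R11 -> on_hand[A=51 B=49 C=42 D=49 E=46] avail[A=47 B=37 C=16 D=49 E=25] open={R10,R12,R13,R14,R15,R16,R17,R2,R7,R8,R9}
Step 24: commit R16 -> on_hand[A=51 B=49 C=42 D=49 E=37] avail[A=47 B=37 C=16 D=49 E=25] open={R10,R12,R13,R14,R15,R17,R2,R7,R8,R9}
Final available[A] = 47

Answer: 47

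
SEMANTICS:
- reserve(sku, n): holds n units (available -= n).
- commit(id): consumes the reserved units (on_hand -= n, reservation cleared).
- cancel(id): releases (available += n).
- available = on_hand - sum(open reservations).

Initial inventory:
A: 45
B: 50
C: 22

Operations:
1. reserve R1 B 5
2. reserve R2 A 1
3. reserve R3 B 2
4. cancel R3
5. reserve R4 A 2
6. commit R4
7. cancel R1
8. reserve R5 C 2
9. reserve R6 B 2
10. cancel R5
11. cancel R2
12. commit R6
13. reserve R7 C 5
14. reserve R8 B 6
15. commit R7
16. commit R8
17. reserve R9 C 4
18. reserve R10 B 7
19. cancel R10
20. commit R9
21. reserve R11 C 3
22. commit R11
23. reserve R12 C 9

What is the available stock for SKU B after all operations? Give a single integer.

Answer: 42

Derivation:
Step 1: reserve R1 B 5 -> on_hand[A=45 B=50 C=22] avail[A=45 B=45 C=22] open={R1}
Step 2: reserve R2 A 1 -> on_hand[A=45 B=50 C=22] avail[A=44 B=45 C=22] open={R1,R2}
Step 3: reserve R3 B 2 -> on_hand[A=45 B=50 C=22] avail[A=44 B=43 C=22] open={R1,R2,R3}
Step 4: cancel R3 -> on_hand[A=45 B=50 C=22] avail[A=44 B=45 C=22] open={R1,R2}
Step 5: reserve R4 A 2 -> on_hand[A=45 B=50 C=22] avail[A=42 B=45 C=22] open={R1,R2,R4}
Step 6: commit R4 -> on_hand[A=43 B=50 C=22] avail[A=42 B=45 C=22] open={R1,R2}
Step 7: cancel R1 -> on_hand[A=43 B=50 C=22] avail[A=42 B=50 C=22] open={R2}
Step 8: reserve R5 C 2 -> on_hand[A=43 B=50 C=22] avail[A=42 B=50 C=20] open={R2,R5}
Step 9: reserve R6 B 2 -> on_hand[A=43 B=50 C=22] avail[A=42 B=48 C=20] open={R2,R5,R6}
Step 10: cancel R5 -> on_hand[A=43 B=50 C=22] avail[A=42 B=48 C=22] open={R2,R6}
Step 11: cancel R2 -> on_hand[A=43 B=50 C=22] avail[A=43 B=48 C=22] open={R6}
Step 12: commit R6 -> on_hand[A=43 B=48 C=22] avail[A=43 B=48 C=22] open={}
Step 13: reserve R7 C 5 -> on_hand[A=43 B=48 C=22] avail[A=43 B=48 C=17] open={R7}
Step 14: reserve R8 B 6 -> on_hand[A=43 B=48 C=22] avail[A=43 B=42 C=17] open={R7,R8}
Step 15: commit R7 -> on_hand[A=43 B=48 C=17] avail[A=43 B=42 C=17] open={R8}
Step 16: commit R8 -> on_hand[A=43 B=42 C=17] avail[A=43 B=42 C=17] open={}
Step 17: reserve R9 C 4 -> on_hand[A=43 B=42 C=17] avail[A=43 B=42 C=13] open={R9}
Step 18: reserve R10 B 7 -> on_hand[A=43 B=42 C=17] avail[A=43 B=35 C=13] open={R10,R9}
Step 19: cancel R10 -> on_hand[A=43 B=42 C=17] avail[A=43 B=42 C=13] open={R9}
Step 20: commit R9 -> on_hand[A=43 B=42 C=13] avail[A=43 B=42 C=13] open={}
Step 21: reserve R11 C 3 -> on_hand[A=43 B=42 C=13] avail[A=43 B=42 C=10] open={R11}
Step 22: commit R11 -> on_hand[A=43 B=42 C=10] avail[A=43 B=42 C=10] open={}
Step 23: reserve R12 C 9 -> on_hand[A=43 B=42 C=10] avail[A=43 B=42 C=1] open={R12}
Final available[B] = 42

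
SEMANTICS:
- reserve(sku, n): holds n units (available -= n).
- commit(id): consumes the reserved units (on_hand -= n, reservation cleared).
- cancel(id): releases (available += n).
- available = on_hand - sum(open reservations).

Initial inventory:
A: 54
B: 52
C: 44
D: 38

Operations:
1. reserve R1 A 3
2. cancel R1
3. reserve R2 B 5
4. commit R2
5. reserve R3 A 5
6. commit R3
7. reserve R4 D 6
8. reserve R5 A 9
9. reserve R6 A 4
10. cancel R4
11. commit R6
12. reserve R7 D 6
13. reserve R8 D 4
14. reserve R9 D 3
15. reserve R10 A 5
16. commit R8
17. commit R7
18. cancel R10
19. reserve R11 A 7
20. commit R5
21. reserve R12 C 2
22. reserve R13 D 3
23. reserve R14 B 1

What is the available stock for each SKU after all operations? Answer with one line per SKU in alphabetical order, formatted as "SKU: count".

Step 1: reserve R1 A 3 -> on_hand[A=54 B=52 C=44 D=38] avail[A=51 B=52 C=44 D=38] open={R1}
Step 2: cancel R1 -> on_hand[A=54 B=52 C=44 D=38] avail[A=54 B=52 C=44 D=38] open={}
Step 3: reserve R2 B 5 -> on_hand[A=54 B=52 C=44 D=38] avail[A=54 B=47 C=44 D=38] open={R2}
Step 4: commit R2 -> on_hand[A=54 B=47 C=44 D=38] avail[A=54 B=47 C=44 D=38] open={}
Step 5: reserve R3 A 5 -> on_hand[A=54 B=47 C=44 D=38] avail[A=49 B=47 C=44 D=38] open={R3}
Step 6: commit R3 -> on_hand[A=49 B=47 C=44 D=38] avail[A=49 B=47 C=44 D=38] open={}
Step 7: reserve R4 D 6 -> on_hand[A=49 B=47 C=44 D=38] avail[A=49 B=47 C=44 D=32] open={R4}
Step 8: reserve R5 A 9 -> on_hand[A=49 B=47 C=44 D=38] avail[A=40 B=47 C=44 D=32] open={R4,R5}
Step 9: reserve R6 A 4 -> on_hand[A=49 B=47 C=44 D=38] avail[A=36 B=47 C=44 D=32] open={R4,R5,R6}
Step 10: cancel R4 -> on_hand[A=49 B=47 C=44 D=38] avail[A=36 B=47 C=44 D=38] open={R5,R6}
Step 11: commit R6 -> on_hand[A=45 B=47 C=44 D=38] avail[A=36 B=47 C=44 D=38] open={R5}
Step 12: reserve R7 D 6 -> on_hand[A=45 B=47 C=44 D=38] avail[A=36 B=47 C=44 D=32] open={R5,R7}
Step 13: reserve R8 D 4 -> on_hand[A=45 B=47 C=44 D=38] avail[A=36 B=47 C=44 D=28] open={R5,R7,R8}
Step 14: reserve R9 D 3 -> on_hand[A=45 B=47 C=44 D=38] avail[A=36 B=47 C=44 D=25] open={R5,R7,R8,R9}
Step 15: reserve R10 A 5 -> on_hand[A=45 B=47 C=44 D=38] avail[A=31 B=47 C=44 D=25] open={R10,R5,R7,R8,R9}
Step 16: commit R8 -> on_hand[A=45 B=47 C=44 D=34] avail[A=31 B=47 C=44 D=25] open={R10,R5,R7,R9}
Step 17: commit R7 -> on_hand[A=45 B=47 C=44 D=28] avail[A=31 B=47 C=44 D=25] open={R10,R5,R9}
Step 18: cancel R10 -> on_hand[A=45 B=47 C=44 D=28] avail[A=36 B=47 C=44 D=25] open={R5,R9}
Step 19: reserve R11 A 7 -> on_hand[A=45 B=47 C=44 D=28] avail[A=29 B=47 C=44 D=25] open={R11,R5,R9}
Step 20: commit R5 -> on_hand[A=36 B=47 C=44 D=28] avail[A=29 B=47 C=44 D=25] open={R11,R9}
Step 21: reserve R12 C 2 -> on_hand[A=36 B=47 C=44 D=28] avail[A=29 B=47 C=42 D=25] open={R11,R12,R9}
Step 22: reserve R13 D 3 -> on_hand[A=36 B=47 C=44 D=28] avail[A=29 B=47 C=42 D=22] open={R11,R12,R13,R9}
Step 23: reserve R14 B 1 -> on_hand[A=36 B=47 C=44 D=28] avail[A=29 B=46 C=42 D=22] open={R11,R12,R13,R14,R9}

Answer: A: 29
B: 46
C: 42
D: 22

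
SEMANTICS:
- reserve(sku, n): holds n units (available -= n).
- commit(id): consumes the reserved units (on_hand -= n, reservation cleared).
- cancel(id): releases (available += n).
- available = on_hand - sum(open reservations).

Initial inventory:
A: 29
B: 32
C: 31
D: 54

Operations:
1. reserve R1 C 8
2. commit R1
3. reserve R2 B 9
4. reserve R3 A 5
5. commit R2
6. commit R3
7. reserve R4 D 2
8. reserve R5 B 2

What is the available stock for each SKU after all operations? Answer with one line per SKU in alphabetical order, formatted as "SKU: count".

Answer: A: 24
B: 21
C: 23
D: 52

Derivation:
Step 1: reserve R1 C 8 -> on_hand[A=29 B=32 C=31 D=54] avail[A=29 B=32 C=23 D=54] open={R1}
Step 2: commit R1 -> on_hand[A=29 B=32 C=23 D=54] avail[A=29 B=32 C=23 D=54] open={}
Step 3: reserve R2 B 9 -> on_hand[A=29 B=32 C=23 D=54] avail[A=29 B=23 C=23 D=54] open={R2}
Step 4: reserve R3 A 5 -> on_hand[A=29 B=32 C=23 D=54] avail[A=24 B=23 C=23 D=54] open={R2,R3}
Step 5: commit R2 -> on_hand[A=29 B=23 C=23 D=54] avail[A=24 B=23 C=23 D=54] open={R3}
Step 6: commit R3 -> on_hand[A=24 B=23 C=23 D=54] avail[A=24 B=23 C=23 D=54] open={}
Step 7: reserve R4 D 2 -> on_hand[A=24 B=23 C=23 D=54] avail[A=24 B=23 C=23 D=52] open={R4}
Step 8: reserve R5 B 2 -> on_hand[A=24 B=23 C=23 D=54] avail[A=24 B=21 C=23 D=52] open={R4,R5}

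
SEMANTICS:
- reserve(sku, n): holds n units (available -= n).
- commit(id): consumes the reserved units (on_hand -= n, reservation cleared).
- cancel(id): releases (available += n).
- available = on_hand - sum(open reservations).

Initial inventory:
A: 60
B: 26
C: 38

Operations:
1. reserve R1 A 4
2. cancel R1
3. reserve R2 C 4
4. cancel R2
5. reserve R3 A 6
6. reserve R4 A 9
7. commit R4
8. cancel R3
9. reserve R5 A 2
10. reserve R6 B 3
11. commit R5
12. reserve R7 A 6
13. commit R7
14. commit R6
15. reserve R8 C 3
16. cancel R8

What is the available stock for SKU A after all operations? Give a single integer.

Step 1: reserve R1 A 4 -> on_hand[A=60 B=26 C=38] avail[A=56 B=26 C=38] open={R1}
Step 2: cancel R1 -> on_hand[A=60 B=26 C=38] avail[A=60 B=26 C=38] open={}
Step 3: reserve R2 C 4 -> on_hand[A=60 B=26 C=38] avail[A=60 B=26 C=34] open={R2}
Step 4: cancel R2 -> on_hand[A=60 B=26 C=38] avail[A=60 B=26 C=38] open={}
Step 5: reserve R3 A 6 -> on_hand[A=60 B=26 C=38] avail[A=54 B=26 C=38] open={R3}
Step 6: reserve R4 A 9 -> on_hand[A=60 B=26 C=38] avail[A=45 B=26 C=38] open={R3,R4}
Step 7: commit R4 -> on_hand[A=51 B=26 C=38] avail[A=45 B=26 C=38] open={R3}
Step 8: cancel R3 -> on_hand[A=51 B=26 C=38] avail[A=51 B=26 C=38] open={}
Step 9: reserve R5 A 2 -> on_hand[A=51 B=26 C=38] avail[A=49 B=26 C=38] open={R5}
Step 10: reserve R6 B 3 -> on_hand[A=51 B=26 C=38] avail[A=49 B=23 C=38] open={R5,R6}
Step 11: commit R5 -> on_hand[A=49 B=26 C=38] avail[A=49 B=23 C=38] open={R6}
Step 12: reserve R7 A 6 -> on_hand[A=49 B=26 C=38] avail[A=43 B=23 C=38] open={R6,R7}
Step 13: commit R7 -> on_hand[A=43 B=26 C=38] avail[A=43 B=23 C=38] open={R6}
Step 14: commit R6 -> on_hand[A=43 B=23 C=38] avail[A=43 B=23 C=38] open={}
Step 15: reserve R8 C 3 -> on_hand[A=43 B=23 C=38] avail[A=43 B=23 C=35] open={R8}
Step 16: cancel R8 -> on_hand[A=43 B=23 C=38] avail[A=43 B=23 C=38] open={}
Final available[A] = 43

Answer: 43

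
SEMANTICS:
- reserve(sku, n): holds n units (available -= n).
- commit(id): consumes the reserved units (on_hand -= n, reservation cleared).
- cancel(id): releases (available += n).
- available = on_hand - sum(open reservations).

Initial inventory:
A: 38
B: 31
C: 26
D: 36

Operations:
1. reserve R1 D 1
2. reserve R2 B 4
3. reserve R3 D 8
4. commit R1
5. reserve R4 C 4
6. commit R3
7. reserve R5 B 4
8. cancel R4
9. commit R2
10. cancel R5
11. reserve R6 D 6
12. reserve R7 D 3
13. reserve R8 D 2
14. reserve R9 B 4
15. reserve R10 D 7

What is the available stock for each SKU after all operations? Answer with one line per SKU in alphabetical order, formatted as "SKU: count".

Step 1: reserve R1 D 1 -> on_hand[A=38 B=31 C=26 D=36] avail[A=38 B=31 C=26 D=35] open={R1}
Step 2: reserve R2 B 4 -> on_hand[A=38 B=31 C=26 D=36] avail[A=38 B=27 C=26 D=35] open={R1,R2}
Step 3: reserve R3 D 8 -> on_hand[A=38 B=31 C=26 D=36] avail[A=38 B=27 C=26 D=27] open={R1,R2,R3}
Step 4: commit R1 -> on_hand[A=38 B=31 C=26 D=35] avail[A=38 B=27 C=26 D=27] open={R2,R3}
Step 5: reserve R4 C 4 -> on_hand[A=38 B=31 C=26 D=35] avail[A=38 B=27 C=22 D=27] open={R2,R3,R4}
Step 6: commit R3 -> on_hand[A=38 B=31 C=26 D=27] avail[A=38 B=27 C=22 D=27] open={R2,R4}
Step 7: reserve R5 B 4 -> on_hand[A=38 B=31 C=26 D=27] avail[A=38 B=23 C=22 D=27] open={R2,R4,R5}
Step 8: cancel R4 -> on_hand[A=38 B=31 C=26 D=27] avail[A=38 B=23 C=26 D=27] open={R2,R5}
Step 9: commit R2 -> on_hand[A=38 B=27 C=26 D=27] avail[A=38 B=23 C=26 D=27] open={R5}
Step 10: cancel R5 -> on_hand[A=38 B=27 C=26 D=27] avail[A=38 B=27 C=26 D=27] open={}
Step 11: reserve R6 D 6 -> on_hand[A=38 B=27 C=26 D=27] avail[A=38 B=27 C=26 D=21] open={R6}
Step 12: reserve R7 D 3 -> on_hand[A=38 B=27 C=26 D=27] avail[A=38 B=27 C=26 D=18] open={R6,R7}
Step 13: reserve R8 D 2 -> on_hand[A=38 B=27 C=26 D=27] avail[A=38 B=27 C=26 D=16] open={R6,R7,R8}
Step 14: reserve R9 B 4 -> on_hand[A=38 B=27 C=26 D=27] avail[A=38 B=23 C=26 D=16] open={R6,R7,R8,R9}
Step 15: reserve R10 D 7 -> on_hand[A=38 B=27 C=26 D=27] avail[A=38 B=23 C=26 D=9] open={R10,R6,R7,R8,R9}

Answer: A: 38
B: 23
C: 26
D: 9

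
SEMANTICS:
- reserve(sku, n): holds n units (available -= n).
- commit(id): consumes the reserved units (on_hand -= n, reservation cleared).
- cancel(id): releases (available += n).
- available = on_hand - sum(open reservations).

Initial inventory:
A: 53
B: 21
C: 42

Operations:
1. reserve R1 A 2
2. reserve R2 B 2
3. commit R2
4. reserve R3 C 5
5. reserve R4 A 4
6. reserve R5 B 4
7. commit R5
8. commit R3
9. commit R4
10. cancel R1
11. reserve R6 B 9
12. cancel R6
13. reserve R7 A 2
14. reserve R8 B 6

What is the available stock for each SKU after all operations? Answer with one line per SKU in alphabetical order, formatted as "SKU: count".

Answer: A: 47
B: 9
C: 37

Derivation:
Step 1: reserve R1 A 2 -> on_hand[A=53 B=21 C=42] avail[A=51 B=21 C=42] open={R1}
Step 2: reserve R2 B 2 -> on_hand[A=53 B=21 C=42] avail[A=51 B=19 C=42] open={R1,R2}
Step 3: commit R2 -> on_hand[A=53 B=19 C=42] avail[A=51 B=19 C=42] open={R1}
Step 4: reserve R3 C 5 -> on_hand[A=53 B=19 C=42] avail[A=51 B=19 C=37] open={R1,R3}
Step 5: reserve R4 A 4 -> on_hand[A=53 B=19 C=42] avail[A=47 B=19 C=37] open={R1,R3,R4}
Step 6: reserve R5 B 4 -> on_hand[A=53 B=19 C=42] avail[A=47 B=15 C=37] open={R1,R3,R4,R5}
Step 7: commit R5 -> on_hand[A=53 B=15 C=42] avail[A=47 B=15 C=37] open={R1,R3,R4}
Step 8: commit R3 -> on_hand[A=53 B=15 C=37] avail[A=47 B=15 C=37] open={R1,R4}
Step 9: commit R4 -> on_hand[A=49 B=15 C=37] avail[A=47 B=15 C=37] open={R1}
Step 10: cancel R1 -> on_hand[A=49 B=15 C=37] avail[A=49 B=15 C=37] open={}
Step 11: reserve R6 B 9 -> on_hand[A=49 B=15 C=37] avail[A=49 B=6 C=37] open={R6}
Step 12: cancel R6 -> on_hand[A=49 B=15 C=37] avail[A=49 B=15 C=37] open={}
Step 13: reserve R7 A 2 -> on_hand[A=49 B=15 C=37] avail[A=47 B=15 C=37] open={R7}
Step 14: reserve R8 B 6 -> on_hand[A=49 B=15 C=37] avail[A=47 B=9 C=37] open={R7,R8}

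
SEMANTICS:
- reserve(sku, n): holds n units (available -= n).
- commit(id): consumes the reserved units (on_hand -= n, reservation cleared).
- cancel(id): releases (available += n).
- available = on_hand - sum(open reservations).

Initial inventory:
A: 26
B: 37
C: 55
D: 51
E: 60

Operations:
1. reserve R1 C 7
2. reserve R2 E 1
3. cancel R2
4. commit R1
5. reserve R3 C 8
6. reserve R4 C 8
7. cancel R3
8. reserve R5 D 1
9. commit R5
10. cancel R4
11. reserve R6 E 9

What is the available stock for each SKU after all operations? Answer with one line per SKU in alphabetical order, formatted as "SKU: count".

Step 1: reserve R1 C 7 -> on_hand[A=26 B=37 C=55 D=51 E=60] avail[A=26 B=37 C=48 D=51 E=60] open={R1}
Step 2: reserve R2 E 1 -> on_hand[A=26 B=37 C=55 D=51 E=60] avail[A=26 B=37 C=48 D=51 E=59] open={R1,R2}
Step 3: cancel R2 -> on_hand[A=26 B=37 C=55 D=51 E=60] avail[A=26 B=37 C=48 D=51 E=60] open={R1}
Step 4: commit R1 -> on_hand[A=26 B=37 C=48 D=51 E=60] avail[A=26 B=37 C=48 D=51 E=60] open={}
Step 5: reserve R3 C 8 -> on_hand[A=26 B=37 C=48 D=51 E=60] avail[A=26 B=37 C=40 D=51 E=60] open={R3}
Step 6: reserve R4 C 8 -> on_hand[A=26 B=37 C=48 D=51 E=60] avail[A=26 B=37 C=32 D=51 E=60] open={R3,R4}
Step 7: cancel R3 -> on_hand[A=26 B=37 C=48 D=51 E=60] avail[A=26 B=37 C=40 D=51 E=60] open={R4}
Step 8: reserve R5 D 1 -> on_hand[A=26 B=37 C=48 D=51 E=60] avail[A=26 B=37 C=40 D=50 E=60] open={R4,R5}
Step 9: commit R5 -> on_hand[A=26 B=37 C=48 D=50 E=60] avail[A=26 B=37 C=40 D=50 E=60] open={R4}
Step 10: cancel R4 -> on_hand[A=26 B=37 C=48 D=50 E=60] avail[A=26 B=37 C=48 D=50 E=60] open={}
Step 11: reserve R6 E 9 -> on_hand[A=26 B=37 C=48 D=50 E=60] avail[A=26 B=37 C=48 D=50 E=51] open={R6}

Answer: A: 26
B: 37
C: 48
D: 50
E: 51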